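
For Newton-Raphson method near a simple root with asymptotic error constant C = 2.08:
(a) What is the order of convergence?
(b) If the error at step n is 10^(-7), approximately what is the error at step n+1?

(a) Newton-Raphson has quadratic (order 2) convergence near simple roots.
    This means |e_{n+1}| ≈ C|e_n|².

(b) With |e_n| = 10^(-7) and C = 2.08:
    |e_{n+1}| ≈ 2.08 × (10^(-7))² = 2.08 × 10^(-14)

(a) 2 (quadratic); (b) |e_{n+1}| ≈ 2.080e-14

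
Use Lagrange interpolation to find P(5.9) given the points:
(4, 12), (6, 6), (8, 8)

Lagrange interpolation formula:
P(x) = Σ yᵢ × Lᵢ(x)
where Lᵢ(x) = Π_{j≠i} (x - xⱼ)/(xᵢ - xⱼ)

L_0(5.9) = (5.9 - 6)/(4 - 6) × (5.9 - 8)/(4 - 8) = 0.026250
L_1(5.9) = (5.9 - 4)/(6 - 4) × (5.9 - 8)/(6 - 8) = 0.997500
L_2(5.9) = (5.9 - 4)/(8 - 4) × (5.9 - 6)/(8 - 6) = -0.023750

P(5.9) = 12×L_0(5.9) + 6×L_1(5.9) + 8×L_2(5.9)
P(5.9) = 6.110000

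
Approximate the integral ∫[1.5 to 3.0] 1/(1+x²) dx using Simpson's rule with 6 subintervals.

f(x) = 1/(1+x²)
a = 1.5, b = 3.0, n = 6
h = (b - a)/n = 0.250000

Simpson's rule: (h/3)[f(x₀) + 4f(x₁) + 2f(x₂) + ... + f(xₙ)]

x_0 = 1.5000, f(x_0) = 0.307692, coefficient = 1
x_1 = 1.7500, f(x_1) = 0.246154, coefficient = 4
x_2 = 2.0000, f(x_2) = 0.200000, coefficient = 2
x_3 = 2.2500, f(x_3) = 0.164948, coefficient = 4
x_4 = 2.5000, f(x_4) = 0.137931, coefficient = 2
x_5 = 2.7500, f(x_5) = 0.116788, coefficient = 4
x_6 = 3.0000, f(x_6) = 0.100000, coefficient = 1

I ≈ (0.250000/3) × 3.195117 = 0.266260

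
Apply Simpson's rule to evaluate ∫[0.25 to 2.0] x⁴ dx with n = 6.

f(x) = x⁴
a = 0.25, b = 2.0, n = 6
h = (b - a)/n = 0.291667

Simpson's rule: (h/3)[f(x₀) + 4f(x₁) + 2f(x₂) + ... + f(xₙ)]

x_0 = 0.2500, f(x_0) = 0.003906, coefficient = 1
x_1 = 0.5417, f(x_1) = 0.086085, coefficient = 4
x_2 = 0.8333, f(x_2) = 0.482253, coefficient = 2
x_3 = 1.1250, f(x_3) = 1.601807, coefficient = 4
x_4 = 1.4167, f(x_4) = 4.027826, coefficient = 2
x_5 = 1.7083, f(x_5) = 8.517075, coefficient = 4
x_6 = 2.0000, f(x_6) = 16.000000, coefficient = 1

I ≈ (0.291667/3) × 65.843931 = 6.401493
Exact value: 6.399805
Error: 0.001689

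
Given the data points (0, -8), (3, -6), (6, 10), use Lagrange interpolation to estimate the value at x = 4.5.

Lagrange interpolation formula:
P(x) = Σ yᵢ × Lᵢ(x)
where Lᵢ(x) = Π_{j≠i} (x - xⱼ)/(xᵢ - xⱼ)

L_0(4.5) = (4.5 - 3)/(0 - 3) × (4.5 - 6)/(0 - 6) = -0.125000
L_1(4.5) = (4.5 - 0)/(3 - 0) × (4.5 - 6)/(3 - 6) = 0.750000
L_2(4.5) = (4.5 - 0)/(6 - 0) × (4.5 - 3)/(6 - 3) = 0.375000

P(4.5) = (-8)×L_0(4.5) + (-6)×L_1(4.5) + 10×L_2(4.5)
P(4.5) = 0.250000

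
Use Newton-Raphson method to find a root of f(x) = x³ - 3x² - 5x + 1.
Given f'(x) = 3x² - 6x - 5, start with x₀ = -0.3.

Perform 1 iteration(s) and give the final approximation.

f(x) = x³ - 3x² - 5x + 1
f'(x) = 3x² - 6x - 5
x₀ = -0.3

Newton-Raphson formula: x_{n+1} = x_n - f(x_n)/f'(x_n)

Iteration 1:
  f(-0.300000) = 2.203000
  f'(-0.300000) = -2.930000
  x_1 = -0.300000 - 2.203000/(-2.930000) = 0.451877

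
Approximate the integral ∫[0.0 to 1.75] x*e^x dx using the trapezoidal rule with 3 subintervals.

f(x) = x*e^x
a = 0.0, b = 1.75, n = 3
h = (b - a)/n = 0.583333

Trapezoidal rule: (h/2)[f(x₀) + 2f(x₁) + 2f(x₂) + ... + f(xₙ)]

x_0 = 0.0000, f(x_0) = 0.000000, coefficient = 1
x_1 = 0.5833, f(x_1) = 1.045334, coefficient = 2
x_2 = 1.1667, f(x_2) = 3.746482, coefficient = 2
x_3 = 1.7500, f(x_3) = 10.070555, coefficient = 1

I ≈ (0.583333/2) × 19.654188 = 5.732472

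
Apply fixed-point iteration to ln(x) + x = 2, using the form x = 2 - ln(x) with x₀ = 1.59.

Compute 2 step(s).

Equation: ln(x) + x = 2
Fixed-point form: x = 2 - ln(x)
x₀ = 1.59

x_1 = g(1.590000) = 1.536266
x_2 = g(1.536266) = 1.570645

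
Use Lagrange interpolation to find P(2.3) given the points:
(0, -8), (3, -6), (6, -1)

Lagrange interpolation formula:
P(x) = Σ yᵢ × Lᵢ(x)
where Lᵢ(x) = Π_{j≠i} (x - xⱼ)/(xᵢ - xⱼ)

L_0(2.3) = (2.3 - 3)/(0 - 3) × (2.3 - 6)/(0 - 6) = 0.143889
L_1(2.3) = (2.3 - 0)/(3 - 0) × (2.3 - 6)/(3 - 6) = 0.945556
L_2(2.3) = (2.3 - 0)/(6 - 0) × (2.3 - 3)/(6 - 3) = -0.089444

P(2.3) = (-8)×L_0(2.3) + (-6)×L_1(2.3) + (-1)×L_2(2.3)
P(2.3) = -6.735000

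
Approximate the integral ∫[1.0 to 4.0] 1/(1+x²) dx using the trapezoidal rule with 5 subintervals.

f(x) = 1/(1+x²)
a = 1.0, b = 4.0, n = 5
h = (b - a)/n = 0.600000

Trapezoidal rule: (h/2)[f(x₀) + 2f(x₁) + 2f(x₂) + ... + f(xₙ)]

x_0 = 1.0000, f(x_0) = 0.500000, coefficient = 1
x_1 = 1.6000, f(x_1) = 0.280899, coefficient = 2
x_2 = 2.2000, f(x_2) = 0.171233, coefficient = 2
x_3 = 2.8000, f(x_3) = 0.113122, coefficient = 2
x_4 = 3.4000, f(x_4) = 0.079618, coefficient = 2
x_5 = 4.0000, f(x_5) = 0.058824, coefficient = 1

I ≈ (0.600000/2) × 1.848567 = 0.554570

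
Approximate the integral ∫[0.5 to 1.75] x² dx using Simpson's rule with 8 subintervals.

f(x) = x²
a = 0.5, b = 1.75, n = 8
h = (b - a)/n = 0.156250

Simpson's rule: (h/3)[f(x₀) + 4f(x₁) + 2f(x₂) + ... + f(xₙ)]

x_0 = 0.5000, f(x_0) = 0.250000, coefficient = 1
x_1 = 0.6562, f(x_1) = 0.430664, coefficient = 4
x_2 = 0.8125, f(x_2) = 0.660156, coefficient = 2
x_3 = 0.9688, f(x_3) = 0.938477, coefficient = 4
x_4 = 1.1250, f(x_4) = 1.265625, coefficient = 2
x_5 = 1.2812, f(x_5) = 1.641602, coefficient = 4
x_6 = 1.4375, f(x_6) = 2.066406, coefficient = 2
x_7 = 1.5938, f(x_7) = 2.540039, coefficient = 4
x_8 = 1.7500, f(x_8) = 3.062500, coefficient = 1

I ≈ (0.156250/3) × 33.500000 = 1.744792
Exact value: 1.744792
Error: 0.000000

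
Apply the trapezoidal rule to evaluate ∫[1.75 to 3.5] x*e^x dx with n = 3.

f(x) = x*e^x
a = 1.75, b = 3.5, n = 3
h = (b - a)/n = 0.583333

Trapezoidal rule: (h/2)[f(x₀) + 2f(x₁) + 2f(x₂) + ... + f(xₙ)]

x_0 = 1.7500, f(x_0) = 10.070555, coefficient = 1
x_1 = 2.3333, f(x_1) = 24.061937, coefficient = 2
x_2 = 2.9167, f(x_2) = 53.898793, coefficient = 2
x_3 = 3.5000, f(x_3) = 115.904082, coefficient = 1

I ≈ (0.583333/2) × 281.896095 = 82.219694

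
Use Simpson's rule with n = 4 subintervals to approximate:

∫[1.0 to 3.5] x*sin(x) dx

f(x) = x*sin(x)
a = 1.0, b = 3.5, n = 4
h = (b - a)/n = 0.625000

Simpson's rule: (h/3)[f(x₀) + 4f(x₁) + 2f(x₂) + ... + f(xₙ)]

x_0 = 1.0000, f(x_0) = 0.841471, coefficient = 1
x_1 = 1.6250, f(x_1) = 1.622613, coefficient = 4
x_2 = 2.2500, f(x_2) = 1.750665, coefficient = 2
x_3 = 2.8750, f(x_3) = 0.757407, coefficient = 4
x_4 = 3.5000, f(x_4) = -1.227741, coefficient = 1

I ≈ (0.625000/3) × 12.635142 = 2.632321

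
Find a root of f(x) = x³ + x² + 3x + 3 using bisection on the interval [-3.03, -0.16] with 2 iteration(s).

f(x) = x³ + x² + 3x + 3
Initial interval: [-3.03, -0.16]

Iteration 1:
  c_1 = (-3.030000 + (-0.160000))/2 = -1.595000
  f(c_1) = f(-1.595000) = -3.298695
  f(a) × f(c) ≥ 0, new interval: [-1.595000, -0.160000]
Iteration 2:
  c_2 = (-1.595000 + (-0.160000))/2 = -0.877500
  f(c_2) = f(-0.877500) = 0.461826
  f(a) × f(c) < 0, new interval: [-1.595000, -0.877500]

After 2 iteration(s), the approximation is c_2 = -0.877500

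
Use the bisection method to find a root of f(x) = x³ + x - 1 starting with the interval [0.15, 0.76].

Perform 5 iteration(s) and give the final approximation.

f(x) = x³ + x - 1
Initial interval: [0.15, 0.76]

Iteration 1:
  c_1 = (0.150000 + 0.760000)/2 = 0.455000
  f(c_1) = f(0.455000) = -0.450804
  f(a) × f(c) ≥ 0, new interval: [0.455000, 0.760000]
Iteration 2:
  c_2 = (0.455000 + 0.760000)/2 = 0.607500
  f(c_2) = f(0.607500) = -0.168298
  f(a) × f(c) ≥ 0, new interval: [0.607500, 0.760000]
Iteration 3:
  c_3 = (0.607500 + 0.760000)/2 = 0.683750
  f(c_3) = f(0.683750) = 0.003413
  f(a) × f(c) < 0, new interval: [0.607500, 0.683750]
Iteration 4:
  c_4 = (0.607500 + 0.683750)/2 = 0.645625
  f(c_4) = f(0.645625) = -0.085258
  f(a) × f(c) ≥ 0, new interval: [0.645625, 0.683750]
Iteration 5:
  c_5 = (0.645625 + 0.683750)/2 = 0.664688
  f(c_5) = f(0.664688) = -0.041647
  f(a) × f(c) ≥ 0, new interval: [0.664688, 0.683750]

After 5 iteration(s), the approximation is c_5 = 0.664688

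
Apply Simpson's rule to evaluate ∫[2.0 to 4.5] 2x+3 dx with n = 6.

f(x) = 2x+3
a = 2.0, b = 4.5, n = 6
h = (b - a)/n = 0.416667

Simpson's rule: (h/3)[f(x₀) + 4f(x₁) + 2f(x₂) + ... + f(xₙ)]

x_0 = 2.0000, f(x_0) = 7.000000, coefficient = 1
x_1 = 2.4167, f(x_1) = 7.833333, coefficient = 4
x_2 = 2.8333, f(x_2) = 8.666667, coefficient = 2
x_3 = 3.2500, f(x_3) = 9.500000, coefficient = 4
x_4 = 3.6667, f(x_4) = 10.333333, coefficient = 2
x_5 = 4.0833, f(x_5) = 11.166667, coefficient = 4
x_6 = 4.5000, f(x_6) = 12.000000, coefficient = 1

I ≈ (0.416667/3) × 171.000000 = 23.750000
Exact value: 23.750000
Error: 0.000000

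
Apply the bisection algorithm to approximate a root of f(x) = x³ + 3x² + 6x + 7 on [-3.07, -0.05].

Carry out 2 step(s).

f(x) = x³ + 3x² + 6x + 7
Initial interval: [-3.07, -0.05]

Iteration 1:
  c_1 = (-3.070000 + (-0.050000))/2 = -1.560000
  f(c_1) = f(-1.560000) = 1.144384
  f(a) × f(c) < 0, new interval: [-3.070000, -1.560000]
Iteration 2:
  c_2 = (-3.070000 + (-1.560000))/2 = -2.315000
  f(c_2) = f(-2.315000) = -3.218931
  f(a) × f(c) ≥ 0, new interval: [-2.315000, -1.560000]

After 2 iteration(s), the approximation is c_2 = -2.315000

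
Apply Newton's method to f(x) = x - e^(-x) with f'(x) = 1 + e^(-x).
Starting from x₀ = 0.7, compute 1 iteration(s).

f(x) = x - e^(-x)
f'(x) = 1 + e^(-x)
x₀ = 0.7

Newton-Raphson formula: x_{n+1} = x_n - f(x_n)/f'(x_n)

Iteration 1:
  f(0.700000) = 0.203415
  f'(0.700000) = 1.496585
  x_1 = 0.700000 - 0.203415/1.496585 = 0.564081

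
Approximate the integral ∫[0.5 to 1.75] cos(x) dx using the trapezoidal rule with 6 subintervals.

f(x) = cos(x)
a = 0.5, b = 1.75, n = 6
h = (b - a)/n = 0.208333

Trapezoidal rule: (h/2)[f(x₀) + 2f(x₁) + 2f(x₂) + ... + f(xₙ)]

x_0 = 0.5000, f(x_0) = 0.877583, coefficient = 1
x_1 = 0.7083, f(x_1) = 0.759447, coefficient = 2
x_2 = 0.9167, f(x_2) = 0.608469, coefficient = 2
x_3 = 1.1250, f(x_3) = 0.431177, coefficient = 2
x_4 = 1.3333, f(x_4) = 0.235238, coefficient = 2
x_5 = 1.5417, f(x_5) = 0.029126, coefficient = 2
x_6 = 1.7500, f(x_6) = -0.178246, coefficient = 1

I ≈ (0.208333/2) × 4.826248 = 0.502734
Exact value: 0.504560
Error: 0.001826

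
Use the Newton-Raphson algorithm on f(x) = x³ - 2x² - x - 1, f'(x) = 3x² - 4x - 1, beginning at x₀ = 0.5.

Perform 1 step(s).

f(x) = x³ - 2x² - x - 1
f'(x) = 3x² - 4x - 1
x₀ = 0.5

Newton-Raphson formula: x_{n+1} = x_n - f(x_n)/f'(x_n)

Iteration 1:
  f(0.500000) = -1.875000
  f'(0.500000) = -2.250000
  x_1 = 0.500000 - (-1.875000)/(-2.250000) = -0.333333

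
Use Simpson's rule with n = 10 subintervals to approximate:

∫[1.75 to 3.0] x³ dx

f(x) = x³
a = 1.75, b = 3.0, n = 10
h = (b - a)/n = 0.125000

Simpson's rule: (h/3)[f(x₀) + 4f(x₁) + 2f(x₂) + ... + f(xₙ)]

x_0 = 1.7500, f(x_0) = 5.359375, coefficient = 1
x_1 = 1.8750, f(x_1) = 6.591797, coefficient = 4
x_2 = 2.0000, f(x_2) = 8.000000, coefficient = 2
x_3 = 2.1250, f(x_3) = 9.595703, coefficient = 4
x_4 = 2.2500, f(x_4) = 11.390625, coefficient = 2
x_5 = 2.3750, f(x_5) = 13.396484, coefficient = 4
x_6 = 2.5000, f(x_6) = 15.625000, coefficient = 2
x_7 = 2.6250, f(x_7) = 18.087891, coefficient = 4
x_8 = 2.7500, f(x_8) = 20.796875, coefficient = 2
x_9 = 2.8750, f(x_9) = 23.763672, coefficient = 4
x_10 = 3.0000, f(x_10) = 27.000000, coefficient = 1

I ≈ (0.125000/3) × 429.726562 = 17.905273
Exact value: 17.905273
Error: 0.000000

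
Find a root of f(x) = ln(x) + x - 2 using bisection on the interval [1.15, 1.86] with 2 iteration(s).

f(x) = ln(x) + x - 2
Initial interval: [1.15, 1.86]

Iteration 1:
  c_1 = (1.150000 + 1.860000)/2 = 1.505000
  f(c_1) = f(1.505000) = -0.086207
  f(a) × f(c) ≥ 0, new interval: [1.505000, 1.860000]
Iteration 2:
  c_2 = (1.505000 + 1.860000)/2 = 1.682500
  f(c_2) = f(1.682500) = 0.202781
  f(a) × f(c) < 0, new interval: [1.505000, 1.682500]

After 2 iteration(s), the approximation is c_2 = 1.682500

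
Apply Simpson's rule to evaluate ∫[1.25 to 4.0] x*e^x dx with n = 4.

f(x) = x*e^x
a = 1.25, b = 4.0, n = 4
h = (b - a)/n = 0.687500

Simpson's rule: (h/3)[f(x₀) + 4f(x₁) + 2f(x₂) + ... + f(xₙ)]

x_0 = 1.2500, f(x_0) = 4.362929, coefficient = 1
x_1 = 1.9375, f(x_1) = 13.448916, coefficient = 4
x_2 = 2.6250, f(x_2) = 36.237007, coefficient = 2
x_3 = 3.3125, f(x_3) = 90.940295, coefficient = 4
x_4 = 4.0000, f(x_4) = 218.392600, coefficient = 1

I ≈ (0.687500/3) × 712.786386 = 163.346880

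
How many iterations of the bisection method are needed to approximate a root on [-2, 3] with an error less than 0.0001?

We need (b-a)/2^n ≤ 0.0001
(3 - (-2))/2^n ≤ 0.0001
5/2^n ≤ 0.0001
2^n ≥ 50000
n ≥ log₂(50000) = 15.61
n ≥ 16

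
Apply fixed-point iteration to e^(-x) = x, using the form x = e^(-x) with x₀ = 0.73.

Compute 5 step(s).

Equation: e^(-x) = x
Fixed-point form: x = e^(-x)
x₀ = 0.73

x_1 = g(0.730000) = 0.481909
x_2 = g(0.481909) = 0.617603
x_3 = g(0.617603) = 0.539235
x_4 = g(0.539235) = 0.583194
x_5 = g(0.583194) = 0.558113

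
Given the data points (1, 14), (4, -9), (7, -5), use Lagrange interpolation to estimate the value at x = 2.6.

Lagrange interpolation formula:
P(x) = Σ yᵢ × Lᵢ(x)
where Lᵢ(x) = Π_{j≠i} (x - xⱼ)/(xᵢ - xⱼ)

L_0(2.6) = (2.6 - 4)/(1 - 4) × (2.6 - 7)/(1 - 7) = 0.342222
L_1(2.6) = (2.6 - 1)/(4 - 1) × (2.6 - 7)/(4 - 7) = 0.782222
L_2(2.6) = (2.6 - 1)/(7 - 1) × (2.6 - 4)/(7 - 4) = -0.124444

P(2.6) = 14×L_0(2.6) + (-9)×L_1(2.6) + (-5)×L_2(2.6)
P(2.6) = -1.626667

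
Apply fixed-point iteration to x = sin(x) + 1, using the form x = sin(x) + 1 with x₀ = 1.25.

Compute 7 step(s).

Equation: x = sin(x) + 1
Fixed-point form: x = sin(x) + 1
x₀ = 1.25

x_1 = g(1.250000) = 1.948985
x_2 = g(1.948985) = 1.929335
x_3 = g(1.929335) = 1.936411
x_4 = g(1.936411) = 1.933904
x_5 = g(1.933904) = 1.934797
x_6 = g(1.934797) = 1.934480
x_7 = g(1.934480) = 1.934593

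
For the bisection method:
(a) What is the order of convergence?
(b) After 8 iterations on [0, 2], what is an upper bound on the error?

(a) Bisection has linear (order 1) convergence; the error is halved each step.

(b) Error bound = (b-a)/2^n = (2 - 0)/2^{8}
    = 2/2^{8}

(a) 1 (linear); (b) error ≤ 7.81e-03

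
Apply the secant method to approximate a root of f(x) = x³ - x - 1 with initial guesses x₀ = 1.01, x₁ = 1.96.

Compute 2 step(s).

f(x) = x³ - x - 1
x₀ = 1.01, x₁ = 1.96

Secant formula: x_{n+1} = x_n - f(x_n)(x_n - x_{n-1})/(f(x_n) - f(x_{n-1}))

Iteration 1:
  f(1.010000) = -0.979699
  f(1.960000) = 4.569536
  x_2 = 1.960000 - 4.569536×(1.960000 - 1.010000)/(4.569536 - (-0.979699))
       = 1.177719
Iteration 2:
  f(1.960000) = 4.569536
  f(1.177719) = -0.544196
  x_3 = 1.177719 - (-0.544196)×(1.177719 - 1.960000)/(-0.544196 - 4.569536)
       = 1.260968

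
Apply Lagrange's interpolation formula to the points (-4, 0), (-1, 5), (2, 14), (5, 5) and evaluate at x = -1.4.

Lagrange interpolation formula:
P(x) = Σ yᵢ × Lᵢ(x)
where Lᵢ(x) = Π_{j≠i} (x - xⱼ)/(xᵢ - xⱼ)

L_0(-1.4) = (-1.4 - (-1))/(-4 - (-1)) × (-1.4 - 2)/(-4 - 2) × (-1.4 - 5)/(-4 - 5) = 0.053728
L_1(-1.4) = (-1.4 - (-4))/(-1 - (-4)) × (-1.4 - 2)/(-1 - 2) × (-1.4 - 5)/(-1 - 5) = 1.047704
L_2(-1.4) = (-1.4 - (-4))/(2 - (-4)) × (-1.4 - (-1))/(2 - (-1)) × (-1.4 - 5)/(2 - 5) = -0.123259
L_3(-1.4) = (-1.4 - (-4))/(5 - (-4)) × (-1.4 - (-1))/(5 - (-1)) × (-1.4 - 2)/(5 - 2) = 0.021827

P(-1.4) = 0×L_0(-1.4) + 5×L_1(-1.4) + 14×L_2(-1.4) + 5×L_3(-1.4)
P(-1.4) = 3.622025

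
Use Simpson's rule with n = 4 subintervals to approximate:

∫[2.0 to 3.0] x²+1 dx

f(x) = x²+1
a = 2.0, b = 3.0, n = 4
h = (b - a)/n = 0.250000

Simpson's rule: (h/3)[f(x₀) + 4f(x₁) + 2f(x₂) + ... + f(xₙ)]

x_0 = 2.0000, f(x_0) = 5.000000, coefficient = 1
x_1 = 2.2500, f(x_1) = 6.062500, coefficient = 4
x_2 = 2.5000, f(x_2) = 7.250000, coefficient = 2
x_3 = 2.7500, f(x_3) = 8.562500, coefficient = 4
x_4 = 3.0000, f(x_4) = 10.000000, coefficient = 1

I ≈ (0.250000/3) × 88.000000 = 7.333333
Exact value: 7.333333
Error: 0.000000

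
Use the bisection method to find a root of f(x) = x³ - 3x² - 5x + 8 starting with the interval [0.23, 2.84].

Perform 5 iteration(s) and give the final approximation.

f(x) = x³ - 3x² - 5x + 8
Initial interval: [0.23, 2.84]

Iteration 1:
  c_1 = (0.230000 + 2.840000)/2 = 1.535000
  f(c_1) = f(1.535000) = -3.126870
  f(a) × f(c) < 0, new interval: [0.230000, 1.535000]
Iteration 2:
  c_2 = (0.230000 + 1.535000)/2 = 0.882500
  f(c_2) = f(0.882500) = 1.938378
  f(a) × f(c) ≥ 0, new interval: [0.882500, 1.535000]
Iteration 3:
  c_3 = (0.882500 + 1.535000)/2 = 1.208750
  f(c_3) = f(1.208750) = -0.660903
  f(a) × f(c) < 0, new interval: [0.882500, 1.208750]
Iteration 4:
  c_4 = (0.882500 + 1.208750)/2 = 1.045625
  f(c_4) = f(1.045625) = 0.635095
  f(a) × f(c) ≥ 0, new interval: [1.045625, 1.208750]
Iteration 5:
  c_5 = (1.045625 + 1.208750)/2 = 1.127188
  f(c_5) = f(1.127188) = -0.015443
  f(a) × f(c) < 0, new interval: [1.045625, 1.127188]

After 5 iteration(s), the approximation is c_5 = 1.127188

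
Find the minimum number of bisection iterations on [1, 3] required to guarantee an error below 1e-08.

We need (b-a)/2^n ≤ 1e-08
(3 - 1)/2^n ≤ 1e-08
2/2^n ≤ 1e-08
2^n ≥ 200000000
n ≥ log₂(200000000) = 27.58
n ≥ 28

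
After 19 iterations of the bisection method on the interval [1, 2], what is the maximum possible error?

Bisection error bound: |error| ≤ (b-a)/2^n
|error| ≤ (2 - 1)/2^19 = 1/2^19
|error| ≤ 0.0000019073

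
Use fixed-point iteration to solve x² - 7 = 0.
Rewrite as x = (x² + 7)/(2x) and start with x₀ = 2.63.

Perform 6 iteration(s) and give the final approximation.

Equation: x² - 7 = 0
Fixed-point form: x = (x² + 7)/(2x)
x₀ = 2.63

x_1 = g(2.630000) = 2.645798
x_2 = g(2.645798) = 2.645751
x_3 = g(2.645751) = 2.645751
x_4 = g(2.645751) = 2.645751
x_5 = g(2.645751) = 2.645751
x_6 = g(2.645751) = 2.645751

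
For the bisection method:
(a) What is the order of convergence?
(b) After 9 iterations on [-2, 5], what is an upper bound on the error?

(a) Bisection has linear (order 1) convergence; the error is halved each step.

(b) Error bound = (b-a)/2^n = (5 - (-2))/2^{9}
    = 7/2^{9}

(a) 1 (linear); (b) error ≤ 1.37e-02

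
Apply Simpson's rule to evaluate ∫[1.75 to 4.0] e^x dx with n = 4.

f(x) = e^x
a = 1.75, b = 4.0, n = 4
h = (b - a)/n = 0.562500

Simpson's rule: (h/3)[f(x₀) + 4f(x₁) + 2f(x₂) + ... + f(xₙ)]

x_0 = 1.7500, f(x_0) = 5.754603, coefficient = 1
x_1 = 2.3125, f(x_1) = 10.099642, coefficient = 4
x_2 = 2.8750, f(x_2) = 17.725424, coefficient = 2
x_3 = 3.4375, f(x_3) = 31.109088, coefficient = 4
x_4 = 4.0000, f(x_4) = 54.598150, coefficient = 1

I ≈ (0.562500/3) × 260.638522 = 48.869723
Exact value: 48.843547
Error: 0.026176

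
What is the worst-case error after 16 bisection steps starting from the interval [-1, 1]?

Bisection error bound: |error| ≤ (b-a)/2^n
|error| ≤ (1 - (-1))/2^16 = 2/2^16
|error| ≤ 0.0000305176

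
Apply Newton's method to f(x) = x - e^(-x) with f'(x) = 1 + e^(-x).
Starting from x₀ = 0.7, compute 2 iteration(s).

f(x) = x - e^(-x)
f'(x) = 1 + e^(-x)
x₀ = 0.7

Newton-Raphson formula: x_{n+1} = x_n - f(x_n)/f'(x_n)

Iteration 1:
  f(0.700000) = 0.203415
  f'(0.700000) = 1.496585
  x_1 = 0.700000 - 0.203415/1.496585 = 0.564081
Iteration 2:
  f(0.564081) = -0.004802
  f'(0.564081) = 1.568883
  x_2 = 0.564081 - (-0.004802)/1.568883 = 0.567142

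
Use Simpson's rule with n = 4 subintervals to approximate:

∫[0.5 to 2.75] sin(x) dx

f(x) = sin(x)
a = 0.5, b = 2.75, n = 4
h = (b - a)/n = 0.562500

Simpson's rule: (h/3)[f(x₀) + 4f(x₁) + 2f(x₂) + ... + f(xₙ)]

x_0 = 0.5000, f(x_0) = 0.479426, coefficient = 1
x_1 = 1.0625, f(x_1) = 0.873575, coefficient = 4
x_2 = 1.6250, f(x_2) = 0.998531, coefficient = 2
x_3 = 2.1875, f(x_3) = 0.815789, coefficient = 4
x_4 = 2.7500, f(x_4) = 0.381661, coefficient = 1

I ≈ (0.562500/3) × 9.615606 = 1.802926
Exact value: 1.801885
Error: 0.001041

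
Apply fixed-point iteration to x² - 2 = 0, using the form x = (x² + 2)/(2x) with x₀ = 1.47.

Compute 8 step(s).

Equation: x² - 2 = 0
Fixed-point form: x = (x² + 2)/(2x)
x₀ = 1.47

x_1 = g(1.470000) = 1.415272
x_2 = g(1.415272) = 1.414214
x_3 = g(1.414214) = 1.414214
x_4 = g(1.414214) = 1.414214
x_5 = g(1.414214) = 1.414214
x_6 = g(1.414214) = 1.414214
x_7 = g(1.414214) = 1.414214
x_8 = g(1.414214) = 1.414214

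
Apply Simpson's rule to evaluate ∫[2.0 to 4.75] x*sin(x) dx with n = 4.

f(x) = x*sin(x)
a = 2.0, b = 4.75, n = 4
h = (b - a)/n = 0.687500

Simpson's rule: (h/3)[f(x₀) + 4f(x₁) + 2f(x₂) + ... + f(xₙ)]

x_0 = 2.0000, f(x_0) = 1.818595, coefficient = 1
x_1 = 2.6875, f(x_1) = 1.178864, coefficient = 4
x_2 = 3.3750, f(x_2) = -0.780617, coefficient = 2
x_3 = 4.0625, f(x_3) = -3.234363, coefficient = 4
x_4 = 4.7500, f(x_4) = -4.746641, coefficient = 1

I ≈ (0.687500/3) × -12.711276 = -2.913001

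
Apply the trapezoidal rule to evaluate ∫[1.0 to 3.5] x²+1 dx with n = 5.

f(x) = x²+1
a = 1.0, b = 3.5, n = 5
h = (b - a)/n = 0.500000

Trapezoidal rule: (h/2)[f(x₀) + 2f(x₁) + 2f(x₂) + ... + f(xₙ)]

x_0 = 1.0000, f(x_0) = 2.000000, coefficient = 1
x_1 = 1.5000, f(x_1) = 3.250000, coefficient = 2
x_2 = 2.0000, f(x_2) = 5.000000, coefficient = 2
x_3 = 2.5000, f(x_3) = 7.250000, coefficient = 2
x_4 = 3.0000, f(x_4) = 10.000000, coefficient = 2
x_5 = 3.5000, f(x_5) = 13.250000, coefficient = 1

I ≈ (0.500000/2) × 66.250000 = 16.562500
Exact value: 16.458333
Error: 0.104167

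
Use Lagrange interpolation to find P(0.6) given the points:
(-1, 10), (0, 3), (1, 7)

Lagrange interpolation formula:
P(x) = Σ yᵢ × Lᵢ(x)
where Lᵢ(x) = Π_{j≠i} (x - xⱼ)/(xᵢ - xⱼ)

L_0(0.6) = (0.6 - 0)/(-1 - 0) × (0.6 - 1)/(-1 - 1) = -0.120000
L_1(0.6) = (0.6 - (-1))/(0 - (-1)) × (0.6 - 1)/(0 - 1) = 0.640000
L_2(0.6) = (0.6 - (-1))/(1 - (-1)) × (0.6 - 0)/(1 - 0) = 0.480000

P(0.6) = 10×L_0(0.6) + 3×L_1(0.6) + 7×L_2(0.6)
P(0.6) = 4.080000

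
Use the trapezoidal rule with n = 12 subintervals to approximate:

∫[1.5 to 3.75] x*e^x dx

f(x) = x*e^x
a = 1.5, b = 3.75, n = 12
h = (b - a)/n = 0.187500

Trapezoidal rule: (h/2)[f(x₀) + 2f(x₁) + 2f(x₂) + ... + f(xₙ)]

x_0 = 1.5000, f(x_0) = 6.722534, coefficient = 1
x_1 = 1.6875, f(x_1) = 9.122539, coefficient = 2
x_2 = 1.8750, f(x_2) = 12.226536, coefficient = 2
x_3 = 2.0625, f(x_3) = 16.222819, coefficient = 2
x_4 = 2.2500, f(x_4) = 21.347406, coefficient = 2
x_5 = 2.4375, f(x_5) = 27.895710, coefficient = 2
x_6 = 2.6250, f(x_6) = 36.237007, coefficient = 2
x_7 = 2.8125, f(x_7) = 46.832330, coefficient = 2
x_8 = 3.0000, f(x_8) = 60.256611, coefficient = 2
x_9 = 3.1875, f(x_9) = 77.226056, coefficient = 2
x_10 = 3.3750, f(x_10) = 98.631958, coefficient = 2
x_11 = 3.5625, f(x_11) = 125.582454, coefficient = 2
x_12 = 3.7500, f(x_12) = 159.454058, coefficient = 1

I ≈ (0.187500/2) × 1229.339441 = 115.250573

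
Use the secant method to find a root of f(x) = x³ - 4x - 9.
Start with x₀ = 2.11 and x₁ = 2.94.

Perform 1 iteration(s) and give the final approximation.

f(x) = x³ - 4x - 9
x₀ = 2.11, x₁ = 2.94

Secant formula: x_{n+1} = x_n - f(x_n)(x_n - x_{n-1})/(f(x_n) - f(x_{n-1}))

Iteration 1:
  f(2.110000) = -8.046069
  f(2.940000) = 4.652184
  x_2 = 2.940000 - 4.652184×(2.940000 - 2.110000)/(4.652184 - (-8.046069))
       = 2.635918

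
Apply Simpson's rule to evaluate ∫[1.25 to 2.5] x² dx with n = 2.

f(x) = x²
a = 1.25, b = 2.5, n = 2
h = (b - a)/n = 0.625000

Simpson's rule: (h/3)[f(x₀) + 4f(x₁) + 2f(x₂) + ... + f(xₙ)]

x_0 = 1.2500, f(x_0) = 1.562500, coefficient = 1
x_1 = 1.8750, f(x_1) = 3.515625, coefficient = 4
x_2 = 2.5000, f(x_2) = 6.250000, coefficient = 1

I ≈ (0.625000/3) × 21.875000 = 4.557292
Exact value: 4.557292
Error: 0.000000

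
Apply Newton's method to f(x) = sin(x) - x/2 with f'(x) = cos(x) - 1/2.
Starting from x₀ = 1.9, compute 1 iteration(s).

f(x) = sin(x) - x/2
f'(x) = cos(x) - 1/2
x₀ = 1.9

Newton-Raphson formula: x_{n+1} = x_n - f(x_n)/f'(x_n)

Iteration 1:
  f(1.900000) = -0.003700
  f'(1.900000) = -0.823290
  x_1 = 1.900000 - (-0.003700)/(-0.823290) = 1.895506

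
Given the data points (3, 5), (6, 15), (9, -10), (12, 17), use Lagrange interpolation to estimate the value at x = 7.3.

Lagrange interpolation formula:
P(x) = Σ yᵢ × Lᵢ(x)
where Lᵢ(x) = Π_{j≠i} (x - xⱼ)/(xᵢ - xⱼ)

L_0(7.3) = (7.3 - 6)/(3 - 6) × (7.3 - 9)/(3 - 9) × (7.3 - 12)/(3 - 12) = -0.064117
L_1(7.3) = (7.3 - 3)/(6 - 3) × (7.3 - 9)/(6 - 9) × (7.3 - 12)/(6 - 12) = 0.636241
L_2(7.3) = (7.3 - 3)/(9 - 3) × (7.3 - 6)/(9 - 6) × (7.3 - 12)/(9 - 12) = 0.486537
L_3(7.3) = (7.3 - 3)/(12 - 3) × (7.3 - 6)/(12 - 6) × (7.3 - 9)/(12 - 9) = -0.058660

P(7.3) = 5×L_0(7.3) + 15×L_1(7.3) + (-10)×L_2(7.3) + 17×L_3(7.3)
P(7.3) = 3.360426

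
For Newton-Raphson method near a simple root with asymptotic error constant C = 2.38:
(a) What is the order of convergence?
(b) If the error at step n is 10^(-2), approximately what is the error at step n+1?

(a) Newton-Raphson has quadratic (order 2) convergence near simple roots.
    This means |e_{n+1}| ≈ C|e_n|².

(b) With |e_n| = 10^(-2) and C = 2.38:
    |e_{n+1}| ≈ 2.38 × (10^(-2))² = 2.38 × 10^(-4)

(a) 2 (quadratic); (b) |e_{n+1}| ≈ 2.380e-04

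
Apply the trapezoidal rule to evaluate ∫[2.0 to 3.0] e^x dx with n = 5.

f(x) = e^x
a = 2.0, b = 3.0, n = 5
h = (b - a)/n = 0.200000

Trapezoidal rule: (h/2)[f(x₀) + 2f(x₁) + 2f(x₂) + ... + f(xₙ)]

x_0 = 2.0000, f(x_0) = 7.389056, coefficient = 1
x_1 = 2.2000, f(x_1) = 9.025013, coefficient = 2
x_2 = 2.4000, f(x_2) = 11.023176, coefficient = 2
x_3 = 2.6000, f(x_3) = 13.463738, coefficient = 2
x_4 = 2.8000, f(x_4) = 16.444647, coefficient = 2
x_5 = 3.0000, f(x_5) = 20.085537, coefficient = 1

I ≈ (0.200000/2) × 127.387742 = 12.738774
Exact value: 12.696481
Error: 0.042293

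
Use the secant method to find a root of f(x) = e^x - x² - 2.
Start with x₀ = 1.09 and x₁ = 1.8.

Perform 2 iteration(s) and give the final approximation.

f(x) = e^x - x² - 2
x₀ = 1.09, x₁ = 1.8

Secant formula: x_{n+1} = x_n - f(x_n)(x_n - x_{n-1})/(f(x_n) - f(x_{n-1}))

Iteration 1:
  f(1.090000) = -0.213826
  f(1.800000) = 0.809647
  x_2 = 1.800000 - 0.809647×(1.800000 - 1.090000)/(0.809647 - (-0.213826))
       = 1.238334
Iteration 2:
  f(1.800000) = 0.809647
  f(1.238334) = -0.083609
  x_3 = 1.238334 - (-0.083609)×(1.238334 - 1.800000)/(-0.083609 - 0.809647)
       = 1.290907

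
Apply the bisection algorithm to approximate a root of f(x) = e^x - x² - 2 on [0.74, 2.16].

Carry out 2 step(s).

f(x) = e^x - x² - 2
Initial interval: [0.74, 2.16]

Iteration 1:
  c_1 = (0.740000 + 2.160000)/2 = 1.450000
  f(c_1) = f(1.450000) = 0.160615
  f(a) × f(c) < 0, new interval: [0.740000, 1.450000]
Iteration 2:
  c_2 = (0.740000 + 1.450000)/2 = 1.095000
  f(c_2) = f(1.095000) = -0.209842
  f(a) × f(c) ≥ 0, new interval: [1.095000, 1.450000]

After 2 iteration(s), the approximation is c_2 = 1.095000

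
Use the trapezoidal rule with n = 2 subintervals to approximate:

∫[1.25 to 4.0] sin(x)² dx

f(x) = sin(x)²
a = 1.25, b = 4.0, n = 2
h = (b - a)/n = 1.375000

Trapezoidal rule: (h/2)[f(x₀) + 2f(x₁) + 2f(x₂) + ... + f(xₙ)]

x_0 = 1.2500, f(x_0) = 0.900572, coefficient = 1
x_1 = 2.6250, f(x_1) = 0.243957, coefficient = 2
x_2 = 4.0000, f(x_2) = 0.572750, coefficient = 1

I ≈ (1.375000/2) × 1.961236 = 1.348350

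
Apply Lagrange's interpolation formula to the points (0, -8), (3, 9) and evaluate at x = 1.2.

Lagrange interpolation formula:
P(x) = Σ yᵢ × Lᵢ(x)
where Lᵢ(x) = Π_{j≠i} (x - xⱼ)/(xᵢ - xⱼ)

L_0(1.2) = (1.2 - 3)/(0 - 3) = 0.600000
L_1(1.2) = (1.2 - 0)/(3 - 0) = 0.400000

P(1.2) = (-8)×L_0(1.2) + 9×L_1(1.2)
P(1.2) = -1.200000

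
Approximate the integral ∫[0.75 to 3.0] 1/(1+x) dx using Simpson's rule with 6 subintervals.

f(x) = 1/(1+x)
a = 0.75, b = 3.0, n = 6
h = (b - a)/n = 0.375000

Simpson's rule: (h/3)[f(x₀) + 4f(x₁) + 2f(x₂) + ... + f(xₙ)]

x_0 = 0.7500, f(x_0) = 0.571429, coefficient = 1
x_1 = 1.1250, f(x_1) = 0.470588, coefficient = 4
x_2 = 1.5000, f(x_2) = 0.400000, coefficient = 2
x_3 = 1.8750, f(x_3) = 0.347826, coefficient = 4
x_4 = 2.2500, f(x_4) = 0.307692, coefficient = 2
x_5 = 2.6250, f(x_5) = 0.275862, coefficient = 4
x_6 = 3.0000, f(x_6) = 0.250000, coefficient = 1

I ≈ (0.375000/3) × 6.613919 = 0.826740
Exact value: 0.826679
Error: 0.000061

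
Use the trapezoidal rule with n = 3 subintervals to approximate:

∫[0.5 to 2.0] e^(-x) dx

f(x) = e^(-x)
a = 0.5, b = 2.0, n = 3
h = (b - a)/n = 0.500000

Trapezoidal rule: (h/2)[f(x₀) + 2f(x₁) + 2f(x₂) + ... + f(xₙ)]

x_0 = 0.5000, f(x_0) = 0.606531, coefficient = 1
x_1 = 1.0000, f(x_1) = 0.367879, coefficient = 2
x_2 = 1.5000, f(x_2) = 0.223130, coefficient = 2
x_3 = 2.0000, f(x_3) = 0.135335, coefficient = 1

I ≈ (0.500000/2) × 1.923885 = 0.480971
Exact value: 0.471195
Error: 0.009776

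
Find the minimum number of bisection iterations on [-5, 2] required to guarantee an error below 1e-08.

We need (b-a)/2^n ≤ 1e-08
(2 - (-5))/2^n ≤ 1e-08
7/2^n ≤ 1e-08
2^n ≥ 700000000
n ≥ log₂(700000000) = 29.38
n ≥ 30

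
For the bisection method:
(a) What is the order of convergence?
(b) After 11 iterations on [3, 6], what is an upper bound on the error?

(a) Bisection has linear (order 1) convergence; the error is halved each step.

(b) Error bound = (b-a)/2^n = (6 - 3)/2^{11}
    = 3/2^{11}

(a) 1 (linear); (b) error ≤ 1.46e-03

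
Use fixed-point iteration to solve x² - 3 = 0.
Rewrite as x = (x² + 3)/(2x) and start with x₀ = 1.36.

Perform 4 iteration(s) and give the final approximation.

Equation: x² - 3 = 0
Fixed-point form: x = (x² + 3)/(2x)
x₀ = 1.36

x_1 = g(1.360000) = 1.782941
x_2 = g(1.782941) = 1.732777
x_3 = g(1.732777) = 1.732051
x_4 = g(1.732051) = 1.732051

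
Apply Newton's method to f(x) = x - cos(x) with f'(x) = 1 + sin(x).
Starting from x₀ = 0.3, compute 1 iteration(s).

f(x) = x - cos(x)
f'(x) = 1 + sin(x)
x₀ = 0.3

Newton-Raphson formula: x_{n+1} = x_n - f(x_n)/f'(x_n)

Iteration 1:
  f(0.300000) = -0.655336
  f'(0.300000) = 1.295520
  x_1 = 0.300000 - (-0.655336)/1.295520 = 0.805848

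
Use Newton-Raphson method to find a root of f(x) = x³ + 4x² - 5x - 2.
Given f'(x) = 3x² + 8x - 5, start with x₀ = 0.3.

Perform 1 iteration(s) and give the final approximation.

f(x) = x³ + 4x² - 5x - 2
f'(x) = 3x² + 8x - 5
x₀ = 0.3

Newton-Raphson formula: x_{n+1} = x_n - f(x_n)/f'(x_n)

Iteration 1:
  f(0.300000) = -3.113000
  f'(0.300000) = -2.330000
  x_1 = 0.300000 - (-3.113000)/(-2.330000) = -1.036052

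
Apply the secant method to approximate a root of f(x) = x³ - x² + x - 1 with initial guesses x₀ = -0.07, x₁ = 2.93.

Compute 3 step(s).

f(x) = x³ - x² + x - 1
x₀ = -0.07, x₁ = 2.93

Secant formula: x_{n+1} = x_n - f(x_n)(x_n - x_{n-1})/(f(x_n) - f(x_{n-1}))

Iteration 1:
  f(-0.070000) = -1.075243
  f(2.930000) = 18.498857
  x_2 = 2.930000 - 18.498857×(2.930000 - (-0.070000))/(18.498857 - (-1.075243))
       = 0.094796
Iteration 2:
  f(2.930000) = 18.498857
  f(0.094796) = -0.913339
  x_3 = 0.094796 - (-0.913339)×(0.094796 - 2.930000)/(-0.913339 - 18.498857)
       = 0.228191
Iteration 3:
  f(0.094796) = -0.913339
  f(0.228191) = -0.811998
  x_4 = 0.228191 - (-0.811998)×(0.228191 - 0.094796)/(-0.811998 - (-0.913339))
       = 1.297029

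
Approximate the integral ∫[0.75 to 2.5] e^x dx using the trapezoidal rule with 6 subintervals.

f(x) = e^x
a = 0.75, b = 2.5, n = 6
h = (b - a)/n = 0.291667

Trapezoidal rule: (h/2)[f(x₀) + 2f(x₁) + 2f(x₂) + ... + f(xₙ)]

x_0 = 0.7500, f(x_0) = 2.117000, coefficient = 1
x_1 = 1.0417, f(x_1) = 2.833936, coefficient = 2
x_2 = 1.3333, f(x_2) = 3.793668, coefficient = 2
x_3 = 1.6250, f(x_3) = 5.078419, coefficient = 2
x_4 = 1.9167, f(x_4) = 6.798260, coefficient = 2
x_5 = 2.2083, f(x_5) = 9.100536, coefficient = 2
x_6 = 2.5000, f(x_6) = 12.182494, coefficient = 1

I ≈ (0.291667/2) × 69.509132 = 10.136748
Exact value: 10.065494
Error: 0.071255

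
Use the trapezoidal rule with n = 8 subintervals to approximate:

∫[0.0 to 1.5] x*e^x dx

f(x) = x*e^x
a = 0.0, b = 1.5, n = 8
h = (b - a)/n = 0.187500

Trapezoidal rule: (h/2)[f(x₀) + 2f(x₁) + 2f(x₂) + ... + f(xₙ)]

x_0 = 0.0000, f(x_0) = 0.000000, coefficient = 1
x_1 = 0.1875, f(x_1) = 0.226168, coefficient = 2
x_2 = 0.3750, f(x_2) = 0.545622, coefficient = 2
x_3 = 0.5625, f(x_3) = 0.987218, coefficient = 2
x_4 = 0.7500, f(x_4) = 1.587750, coefficient = 2
x_5 = 0.9375, f(x_5) = 2.393990, coefficient = 2
x_6 = 1.1250, f(x_6) = 3.465244, coefficient = 2
x_7 = 1.3125, f(x_7) = 4.876529, coefficient = 2
x_8 = 1.5000, f(x_8) = 6.722534, coefficient = 1

I ≈ (0.187500/2) × 34.887576 = 3.270710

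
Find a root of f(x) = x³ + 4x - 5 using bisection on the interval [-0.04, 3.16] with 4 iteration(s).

f(x) = x³ + 4x - 5
Initial interval: [-0.04, 3.16]

Iteration 1:
  c_1 = (-0.040000 + 3.160000)/2 = 1.560000
  f(c_1) = f(1.560000) = 5.036416
  f(a) × f(c) < 0, new interval: [-0.040000, 1.560000]
Iteration 2:
  c_2 = (-0.040000 + 1.560000)/2 = 0.760000
  f(c_2) = f(0.760000) = -1.521024
  f(a) × f(c) ≥ 0, new interval: [0.760000, 1.560000]
Iteration 3:
  c_3 = (0.760000 + 1.560000)/2 = 1.160000
  f(c_3) = f(1.160000) = 1.200896
  f(a) × f(c) < 0, new interval: [0.760000, 1.160000]
Iteration 4:
  c_4 = (0.760000 + 1.160000)/2 = 0.960000
  f(c_4) = f(0.960000) = -0.275264
  f(a) × f(c) ≥ 0, new interval: [0.960000, 1.160000]

After 4 iteration(s), the approximation is c_4 = 0.960000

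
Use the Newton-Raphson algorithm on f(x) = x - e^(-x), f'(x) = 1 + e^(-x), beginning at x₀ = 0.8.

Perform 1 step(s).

f(x) = x - e^(-x)
f'(x) = 1 + e^(-x)
x₀ = 0.8

Newton-Raphson formula: x_{n+1} = x_n - f(x_n)/f'(x_n)

Iteration 1:
  f(0.800000) = 0.350671
  f'(0.800000) = 1.449329
  x_1 = 0.800000 - 0.350671/1.449329 = 0.558046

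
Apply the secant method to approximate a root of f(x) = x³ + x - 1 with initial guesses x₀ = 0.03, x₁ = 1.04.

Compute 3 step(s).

f(x) = x³ + x - 1
x₀ = 0.03, x₁ = 1.04

Secant formula: x_{n+1} = x_n - f(x_n)(x_n - x_{n-1})/(f(x_n) - f(x_{n-1}))

Iteration 1:
  f(0.030000) = -0.969973
  f(1.040000) = 1.164864
  x_2 = 1.040000 - 1.164864×(1.040000 - 0.030000)/(1.164864 - (-0.969973))
       = 0.488898
Iteration 2:
  f(1.040000) = 1.164864
  f(0.488898) = -0.394245
  x_3 = 0.488898 - (-0.394245)×(0.488898 - 1.040000)/(-0.394245 - 1.164864)
       = 0.628253
Iteration 3:
  f(0.488898) = -0.394245
  f(0.628253) = -0.123775
  x_4 = 0.628253 - (-0.123775)×(0.628253 - 0.488898)/(-0.123775 - (-0.394245))
       = 0.692026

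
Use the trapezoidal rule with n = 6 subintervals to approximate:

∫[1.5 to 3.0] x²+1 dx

f(x) = x²+1
a = 1.5, b = 3.0, n = 6
h = (b - a)/n = 0.250000

Trapezoidal rule: (h/2)[f(x₀) + 2f(x₁) + 2f(x₂) + ... + f(xₙ)]

x_0 = 1.5000, f(x_0) = 3.250000, coefficient = 1
x_1 = 1.7500, f(x_1) = 4.062500, coefficient = 2
x_2 = 2.0000, f(x_2) = 5.000000, coefficient = 2
x_3 = 2.2500, f(x_3) = 6.062500, coefficient = 2
x_4 = 2.5000, f(x_4) = 7.250000, coefficient = 2
x_5 = 2.7500, f(x_5) = 8.562500, coefficient = 2
x_6 = 3.0000, f(x_6) = 10.000000, coefficient = 1

I ≈ (0.250000/2) × 75.125000 = 9.390625
Exact value: 9.375000
Error: 0.015625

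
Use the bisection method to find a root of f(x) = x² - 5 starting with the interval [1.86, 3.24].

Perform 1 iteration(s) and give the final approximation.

f(x) = x² - 5
Initial interval: [1.86, 3.24]

Iteration 1:
  c_1 = (1.860000 + 3.240000)/2 = 2.550000
  f(c_1) = f(2.550000) = 1.502500
  f(a) × f(c) < 0, new interval: [1.860000, 2.550000]

After 1 iteration(s), the approximation is c_1 = 2.550000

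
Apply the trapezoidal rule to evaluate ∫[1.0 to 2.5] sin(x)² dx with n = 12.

f(x) = sin(x)²
a = 1.0, b = 2.5, n = 12
h = (b - a)/n = 0.125000

Trapezoidal rule: (h/2)[f(x₀) + 2f(x₁) + 2f(x₂) + ... + f(xₙ)]

x_0 = 1.0000, f(x_0) = 0.708073, coefficient = 1
x_1 = 1.1250, f(x_1) = 0.814087, coefficient = 2
x_2 = 1.2500, f(x_2) = 0.900572, coefficient = 2
x_3 = 1.3750, f(x_3) = 0.962151, coefficient = 2
x_4 = 1.5000, f(x_4) = 0.994996, coefficient = 2
x_5 = 1.6250, f(x_5) = 0.997065, coefficient = 2
x_6 = 1.7500, f(x_6) = 0.968228, coefficient = 2
x_7 = 1.8750, f(x_7) = 0.910280, coefficient = 2
x_8 = 2.0000, f(x_8) = 0.826822, coefficient = 2
x_9 = 2.1250, f(x_9) = 0.723044, coefficient = 2
x_10 = 2.2500, f(x_10) = 0.605398, coefficient = 2
x_11 = 2.3750, f(x_11) = 0.481199, coefficient = 2
x_12 = 2.5000, f(x_12) = 0.358169, coefficient = 1

I ≈ (0.125000/2) × 19.433925 = 1.214620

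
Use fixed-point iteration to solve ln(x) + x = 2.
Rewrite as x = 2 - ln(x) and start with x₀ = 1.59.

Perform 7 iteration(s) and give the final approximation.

Equation: ln(x) + x = 2
Fixed-point form: x = 2 - ln(x)
x₀ = 1.59

x_1 = g(1.590000) = 1.536266
x_2 = g(1.536266) = 1.570645
x_3 = g(1.570645) = 1.548514
x_4 = g(1.548514) = 1.562705
x_5 = g(1.562705) = 1.553582
x_6 = g(1.553582) = 1.559437
x_7 = g(1.559437) = 1.555675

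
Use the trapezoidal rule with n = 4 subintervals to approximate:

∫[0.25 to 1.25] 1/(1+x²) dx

f(x) = 1/(1+x²)
a = 0.25, b = 1.25, n = 4
h = (b - a)/n = 0.250000

Trapezoidal rule: (h/2)[f(x₀) + 2f(x₁) + 2f(x₂) + ... + f(xₙ)]

x_0 = 0.2500, f(x_0) = 0.941176, coefficient = 1
x_1 = 0.5000, f(x_1) = 0.800000, coefficient = 2
x_2 = 0.7500, f(x_2) = 0.640000, coefficient = 2
x_3 = 1.0000, f(x_3) = 0.500000, coefficient = 2
x_4 = 1.2500, f(x_4) = 0.390244, coefficient = 1

I ≈ (0.250000/2) × 5.211420 = 0.651428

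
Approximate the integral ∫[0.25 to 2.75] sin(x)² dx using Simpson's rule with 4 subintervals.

f(x) = sin(x)²
a = 0.25, b = 2.75, n = 4
h = (b - a)/n = 0.625000

Simpson's rule: (h/3)[f(x₀) + 4f(x₁) + 2f(x₂) + ... + f(xₙ)]

x_0 = 0.2500, f(x_0) = 0.061209, coefficient = 1
x_1 = 0.8750, f(x_1) = 0.589123, coefficient = 4
x_2 = 1.5000, f(x_2) = 0.994996, coefficient = 2
x_3 = 2.1250, f(x_3) = 0.723044, coefficient = 4
x_4 = 2.7500, f(x_4) = 0.145665, coefficient = 1

I ≈ (0.625000/3) × 7.445533 = 1.551153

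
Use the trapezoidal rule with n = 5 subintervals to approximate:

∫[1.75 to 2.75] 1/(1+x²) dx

f(x) = 1/(1+x²)
a = 1.75, b = 2.75, n = 5
h = (b - a)/n = 0.200000

Trapezoidal rule: (h/2)[f(x₀) + 2f(x₁) + 2f(x₂) + ... + f(xₙ)]

x_0 = 1.7500, f(x_0) = 0.246154, coefficient = 1
x_1 = 1.9500, f(x_1) = 0.208225, coefficient = 2
x_2 = 2.1500, f(x_2) = 0.177857, coefficient = 2
x_3 = 2.3500, f(x_3) = 0.153315, coefficient = 2
x_4 = 2.5500, f(x_4) = 0.133289, coefficient = 2
x_5 = 2.7500, f(x_5) = 0.116788, coefficient = 1

I ≈ (0.200000/2) × 1.708314 = 0.170831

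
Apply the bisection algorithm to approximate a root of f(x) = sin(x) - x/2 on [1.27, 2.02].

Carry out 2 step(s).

f(x) = sin(x) - x/2
Initial interval: [1.27, 2.02]

Iteration 1:
  c_1 = (1.270000 + 2.020000)/2 = 1.645000
  f(c_1) = f(1.645000) = 0.174748
  f(a) × f(c) ≥ 0, new interval: [1.645000, 2.020000]
Iteration 2:
  c_2 = (1.645000 + 2.020000)/2 = 1.832500
  f(c_2) = f(1.832500) = 0.049701
  f(a) × f(c) ≥ 0, new interval: [1.832500, 2.020000]

After 2 iteration(s), the approximation is c_2 = 1.832500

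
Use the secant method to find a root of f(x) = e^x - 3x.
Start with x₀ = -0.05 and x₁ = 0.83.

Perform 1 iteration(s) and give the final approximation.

f(x) = e^x - 3x
x₀ = -0.05, x₁ = 0.83

Secant formula: x_{n+1} = x_n - f(x_n)(x_n - x_{n-1})/(f(x_n) - f(x_{n-1}))

Iteration 1:
  f(-0.050000) = 1.101229
  f(0.830000) = -0.196681
  x_2 = 0.830000 - (-0.196681)×(0.830000 - (-0.050000))/(-0.196681 - 1.101229)
       = 0.696648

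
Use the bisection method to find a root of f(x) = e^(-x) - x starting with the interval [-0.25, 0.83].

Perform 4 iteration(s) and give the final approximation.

f(x) = e^(-x) - x
Initial interval: [-0.25, 0.83]

Iteration 1:
  c_1 = (-0.250000 + 0.830000)/2 = 0.290000
  f(c_1) = f(0.290000) = 0.458264
  f(a) × f(c) ≥ 0, new interval: [0.290000, 0.830000]
Iteration 2:
  c_2 = (0.290000 + 0.830000)/2 = 0.560000
  f(c_2) = f(0.560000) = 0.011209
  f(a) × f(c) ≥ 0, new interval: [0.560000, 0.830000]
Iteration 3:
  c_3 = (0.560000 + 0.830000)/2 = 0.695000
  f(c_3) = f(0.695000) = -0.195926
  f(a) × f(c) < 0, new interval: [0.560000, 0.695000]
Iteration 4:
  c_4 = (0.560000 + 0.695000)/2 = 0.627500
  f(c_4) = f(0.627500) = -0.093575
  f(a) × f(c) < 0, new interval: [0.560000, 0.627500]

After 4 iteration(s), the approximation is c_4 = 0.627500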